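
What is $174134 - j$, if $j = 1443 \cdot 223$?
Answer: $-147655$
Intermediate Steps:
$j = 321789$
$174134 - j = 174134 - 321789 = -147655$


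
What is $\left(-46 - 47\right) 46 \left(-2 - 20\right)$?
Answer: $94116$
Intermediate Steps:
$\left(-46 - 47\right) 46 \left(-2 - 20\right) = \left(-93\right) 46 \left(-2 - 20\right) = \left(-4278\right) \left(-22\right) = 94116$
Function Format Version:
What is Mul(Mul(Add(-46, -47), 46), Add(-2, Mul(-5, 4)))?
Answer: 94116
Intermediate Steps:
Mul(Mul(Add(-46, -47), 46), Add(-2, Mul(-5, 4))) = Mul(Mul(-93, 46), Add(-2, -20)) = Mul(-4278, -22) = 94116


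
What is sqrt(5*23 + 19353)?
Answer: 2*sqrt(4867) ≈ 139.53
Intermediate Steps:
sqrt(5*23 + 19353) = sqrt(115 + 19353) = sqrt(19468) = 2*sqrt(4867)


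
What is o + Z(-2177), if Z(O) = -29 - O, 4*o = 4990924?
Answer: 1249879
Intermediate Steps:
o = 1247731 (o = (¼)*4990924 = 1247731)
o + Z(-2177) = 1247731 + (-29 - 1*(-2177)) = 1247731 + (-29 + 2177) = 1247731 + 2148 = 1249879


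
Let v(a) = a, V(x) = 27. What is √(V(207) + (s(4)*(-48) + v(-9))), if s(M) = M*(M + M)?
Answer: I*√1518 ≈ 38.962*I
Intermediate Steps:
s(M) = 2*M² (s(M) = M*(2*M) = 2*M²)
√(V(207) + (s(4)*(-48) + v(-9))) = √(27 + ((2*4²)*(-48) - 9)) = √(27 + ((2*16)*(-48) - 9)) = √(27 + (32*(-48) - 9)) = √(27 + (-1536 - 9)) = √(27 - 1545) = √(-1518) = I*√1518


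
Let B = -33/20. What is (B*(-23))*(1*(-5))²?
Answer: 3795/4 ≈ 948.75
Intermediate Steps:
B = -33/20 (B = -33*1/20 = -33/20 ≈ -1.6500)
(B*(-23))*(1*(-5))² = (-33/20*(-23))*(1*(-5))² = (759/20)*(-5)² = (759/20)*25 = 3795/4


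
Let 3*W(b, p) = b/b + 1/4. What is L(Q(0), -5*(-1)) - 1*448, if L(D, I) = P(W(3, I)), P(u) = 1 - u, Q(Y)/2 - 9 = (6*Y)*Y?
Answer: -5369/12 ≈ -447.42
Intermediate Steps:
Q(Y) = 18 + 12*Y**2 (Q(Y) = 18 + 2*((6*Y)*Y) = 18 + 2*(6*Y**2) = 18 + 12*Y**2)
W(b, p) = 5/12 (W(b, p) = (b/b + 1/4)/3 = (1 + 1*(1/4))/3 = (1 + 1/4)/3 = (1/3)*(5/4) = 5/12)
L(D, I) = 7/12 (L(D, I) = 1 - 1*5/12 = 1 - 5/12 = 7/12)
L(Q(0), -5*(-1)) - 1*448 = 7/12 - 1*448 = 7/12 - 448 = -5369/12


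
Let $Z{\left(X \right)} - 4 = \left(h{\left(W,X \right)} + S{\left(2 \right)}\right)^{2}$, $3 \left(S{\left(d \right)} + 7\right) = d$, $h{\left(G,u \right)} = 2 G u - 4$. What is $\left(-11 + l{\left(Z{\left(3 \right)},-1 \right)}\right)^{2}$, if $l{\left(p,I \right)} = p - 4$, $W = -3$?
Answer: $\frac{50779876}{81} \approx 6.2691 \cdot 10^{5}$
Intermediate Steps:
$h{\left(G,u \right)} = -4 + 2 G u$ ($h{\left(G,u \right)} = 2 G u - 4 = -4 + 2 G u$)
$S{\left(d \right)} = -7 + \frac{d}{3}$
$Z{\left(X \right)} = 4 + \left(- \frac{31}{3} - 6 X\right)^{2}$ ($Z{\left(X \right)} = 4 + \left(\left(-4 + 2 \left(-3\right) X\right) + \left(-7 + \frac{1}{3} \cdot 2\right)\right)^{2} = 4 + \left(\left(-4 - 6 X\right) + \left(-7 + \frac{2}{3}\right)\right)^{2} = 4 + \left(\left(-4 - 6 X\right) - \frac{19}{3}\right)^{2} = 4 + \left(- \frac{31}{3} - 6 X\right)^{2}$)
$l{\left(p,I \right)} = -4 + p$
$\left(-11 + l{\left(Z{\left(3 \right)},-1 \right)}\right)^{2} = \left(-11 - - \frac{\left(31 + 18 \cdot 3\right)^{2}}{9}\right)^{2} = \left(-11 - - \frac{\left(31 + 54\right)^{2}}{9}\right)^{2} = \left(-11 + \left(-4 + \left(4 + \frac{85^{2}}{9}\right)\right)\right)^{2} = \left(-11 + \left(-4 + \left(4 + \frac{1}{9} \cdot 7225\right)\right)\right)^{2} = \left(-11 + \left(-4 + \left(4 + \frac{7225}{9}\right)\right)\right)^{2} = \left(-11 + \left(-4 + \frac{7261}{9}\right)\right)^{2} = \left(-11 + \frac{7225}{9}\right)^{2} = \left(\frac{7126}{9}\right)^{2} = \frac{50779876}{81}$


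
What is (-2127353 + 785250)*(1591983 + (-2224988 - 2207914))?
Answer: 3812805912657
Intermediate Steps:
(-2127353 + 785250)*(1591983 + (-2224988 - 2207914)) = -1342103*(1591983 - 4432902) = -1342103*(-2840919) = 3812805912657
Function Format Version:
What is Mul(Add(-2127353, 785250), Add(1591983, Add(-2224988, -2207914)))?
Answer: 3812805912657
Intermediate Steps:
Mul(Add(-2127353, 785250), Add(1591983, Add(-2224988, -2207914))) = Mul(-1342103, Add(1591983, -4432902)) = Mul(-1342103, -2840919) = 3812805912657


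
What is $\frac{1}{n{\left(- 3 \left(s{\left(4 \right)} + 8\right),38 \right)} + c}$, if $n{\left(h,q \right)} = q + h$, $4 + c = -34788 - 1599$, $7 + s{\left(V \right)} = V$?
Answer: $- \frac{1}{36368} \approx -2.7497 \cdot 10^{-5}$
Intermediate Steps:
$s{\left(V \right)} = -7 + V$
$c = -36391$ ($c = -4 - 36387 = -36391$)
$n{\left(h,q \right)} = h + q$
$\frac{1}{n{\left(- 3 \left(s{\left(4 \right)} + 8\right),38 \right)} + c} = \frac{1}{\left(- 3 \left(\left(-7 + 4\right) + 8\right) + 38\right) - 36391} = \frac{1}{\left(- 3 \left(-3 + 8\right) + 38\right) - 36391} = \frac{1}{\left(\left(-3\right) 5 + 38\right) - 36391} = \frac{1}{\left(-15 + 38\right) - 36391} = \frac{1}{23 - 36391} = \frac{1}{-36368} = - \frac{1}{36368}$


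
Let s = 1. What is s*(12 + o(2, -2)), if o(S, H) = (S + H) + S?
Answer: 14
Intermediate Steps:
o(S, H) = H + 2*S (o(S, H) = (H + S) + S = H + 2*S)
s*(12 + o(2, -2)) = 1*(12 + (-2 + 2*2)) = 1*(12 + (-2 + 4)) = 1*(12 + 2) = 1*14 = 14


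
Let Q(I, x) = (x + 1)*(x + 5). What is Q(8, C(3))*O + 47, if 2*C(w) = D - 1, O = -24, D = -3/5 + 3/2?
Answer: -3293/50 ≈ -65.860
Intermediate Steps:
D = 9/10 (D = -3*1/5 + 3*(1/2) = -3/5 + 3/2 = 9/10 ≈ 0.90000)
C(w) = -1/20 (C(w) = (9/10 - 1)/2 = (1/2)*(-1/10) = -1/20)
Q(I, x) = (1 + x)*(5 + x)
Q(8, C(3))*O + 47 = (5 + (-1/20)**2 + 6*(-1/20))*(-24) + 47 = (5 + 1/400 - 3/10)*(-24) + 47 = (1881/400)*(-24) + 47 = -5643/50 + 47 = -3293/50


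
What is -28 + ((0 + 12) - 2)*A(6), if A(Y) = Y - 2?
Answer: 12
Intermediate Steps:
A(Y) = -2 + Y
-28 + ((0 + 12) - 2)*A(6) = -28 + ((0 + 12) - 2)*(-2 + 6) = -28 + (12 - 2)*4 = -28 + 10*4 = -28 + 40 = 12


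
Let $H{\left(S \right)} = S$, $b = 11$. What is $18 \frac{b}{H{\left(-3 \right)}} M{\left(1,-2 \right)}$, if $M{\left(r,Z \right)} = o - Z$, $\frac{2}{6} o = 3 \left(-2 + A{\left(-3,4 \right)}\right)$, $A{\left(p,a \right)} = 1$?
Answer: $462$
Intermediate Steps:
$o = -9$ ($o = 3 \cdot 3 \left(-2 + 1\right) = 3 \cdot 3 \left(-1\right) = 3 \left(-3\right) = -9$)
$M{\left(r,Z \right)} = -9 - Z$
$18 \frac{b}{H{\left(-3 \right)}} M{\left(1,-2 \right)} = 18 \frac{11}{-3} \left(-9 - -2\right) = 18 \cdot 11 \left(- \frac{1}{3}\right) \left(-9 + 2\right) = 18 \left(- \frac{11}{3}\right) \left(-7\right) = \left(-66\right) \left(-7\right) = 462$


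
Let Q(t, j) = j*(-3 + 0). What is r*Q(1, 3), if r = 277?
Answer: -2493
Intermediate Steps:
Q(t, j) = -3*j (Q(t, j) = j*(-3) = -3*j)
r*Q(1, 3) = 277*(-3*3) = 277*(-9) = -2493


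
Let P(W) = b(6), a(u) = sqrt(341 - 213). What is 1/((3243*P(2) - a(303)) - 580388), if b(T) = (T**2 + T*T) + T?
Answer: -163717/53606512114 + 2*sqrt(2)/26803256057 ≈ -3.0539e-6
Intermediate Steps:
a(u) = 8*sqrt(2) (a(u) = sqrt(128) = 8*sqrt(2))
b(T) = T + 2*T**2 (b(T) = (T**2 + T**2) + T = 2*T**2 + T = T + 2*T**2)
P(W) = 78 (P(W) = 6*(1 + 2*6) = 6*(1 + 12) = 6*13 = 78)
1/((3243*P(2) - a(303)) - 580388) = 1/((3243*78 - 8*sqrt(2)) - 580388) = 1/((252954 - 8*sqrt(2)) - 580388) = 1/(-327434 - 8*sqrt(2))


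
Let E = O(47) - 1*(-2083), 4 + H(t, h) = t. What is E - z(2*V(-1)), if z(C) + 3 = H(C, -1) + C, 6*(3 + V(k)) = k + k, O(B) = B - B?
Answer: 6310/3 ≈ 2103.3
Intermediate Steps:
O(B) = 0
H(t, h) = -4 + t
V(k) = -3 + k/3 (V(k) = -3 + (k + k)/6 = -3 + (2*k)/6 = -3 + k/3)
z(C) = -7 + 2*C (z(C) = -3 + ((-4 + C) + C) = -3 + (-4 + 2*C) = -7 + 2*C)
E = 2083 (E = 0 - 1*(-2083) = 0 + 2083 = 2083)
E - z(2*V(-1)) = 2083 - (-7 + 2*(2*(-3 + (1/3)*(-1)))) = 2083 - (-7 + 2*(2*(-3 - 1/3))) = 2083 - (-7 + 2*(2*(-10/3))) = 2083 - (-7 + 2*(-20/3)) = 2083 - (-7 - 40/3) = 2083 - 1*(-61/3) = 2083 + 61/3 = 6310/3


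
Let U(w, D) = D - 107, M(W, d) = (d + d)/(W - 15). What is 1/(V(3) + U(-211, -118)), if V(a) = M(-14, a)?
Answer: -29/6531 ≈ -0.0044404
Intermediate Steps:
M(W, d) = 2*d/(-15 + W) (M(W, d) = (2*d)/(-15 + W) = 2*d/(-15 + W))
U(w, D) = -107 + D
V(a) = -2*a/29 (V(a) = 2*a/(-15 - 14) = 2*a/(-29) = 2*a*(-1/29) = -2*a/29)
1/(V(3) + U(-211, -118)) = 1/(-2/29*3 + (-107 - 118)) = 1/(-6/29 - 225) = 1/(-6531/29) = -29/6531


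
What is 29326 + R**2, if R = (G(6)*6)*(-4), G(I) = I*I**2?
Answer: 26903182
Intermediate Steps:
G(I) = I**3
R = -5184 (R = (6**3*6)*(-4) = (216*6)*(-4) = 1296*(-4) = -5184)
29326 + R**2 = 29326 + (-5184)**2 = 29326 + 26873856 = 26903182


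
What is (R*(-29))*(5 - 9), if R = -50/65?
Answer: -1160/13 ≈ -89.231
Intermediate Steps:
R = -10/13 (R = -50*1/65 = -10/13 ≈ -0.76923)
(R*(-29))*(5 - 9) = (-10/13*(-29))*(5 - 9) = (290/13)*(-4) = -1160/13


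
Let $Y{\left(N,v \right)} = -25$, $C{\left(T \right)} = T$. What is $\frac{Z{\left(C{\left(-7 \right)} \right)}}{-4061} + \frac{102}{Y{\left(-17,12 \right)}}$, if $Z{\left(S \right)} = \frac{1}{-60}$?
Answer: $- \frac{4970659}{1218300} \approx -4.08$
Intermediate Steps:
$Z{\left(S \right)} = - \frac{1}{60}$
$\frac{Z{\left(C{\left(-7 \right)} \right)}}{-4061} + \frac{102}{Y{\left(-17,12 \right)}} = - \frac{1}{60 \left(-4061\right)} + \frac{102}{-25} = \left(- \frac{1}{60}\right) \left(- \frac{1}{4061}\right) + 102 \left(- \frac{1}{25}\right) = \frac{1}{243660} - \frac{102}{25} = - \frac{4970659}{1218300}$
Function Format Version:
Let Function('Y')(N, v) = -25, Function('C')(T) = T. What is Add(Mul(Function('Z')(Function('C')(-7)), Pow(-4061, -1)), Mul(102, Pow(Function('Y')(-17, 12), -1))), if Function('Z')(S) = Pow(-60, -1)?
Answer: Rational(-4970659, 1218300) ≈ -4.0800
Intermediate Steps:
Function('Z')(S) = Rational(-1, 60)
Add(Mul(Function('Z')(Function('C')(-7)), Pow(-4061, -1)), Mul(102, Pow(Function('Y')(-17, 12), -1))) = Add(Mul(Rational(-1, 60), Pow(-4061, -1)), Mul(102, Pow(-25, -1))) = Add(Mul(Rational(-1, 60), Rational(-1, 4061)), Mul(102, Rational(-1, 25))) = Add(Rational(1, 243660), Rational(-102, 25)) = Rational(-4970659, 1218300)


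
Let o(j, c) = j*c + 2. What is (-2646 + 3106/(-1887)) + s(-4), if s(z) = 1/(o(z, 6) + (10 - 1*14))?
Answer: -129900695/49062 ≈ -2647.7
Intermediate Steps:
o(j, c) = 2 + c*j (o(j, c) = c*j + 2 = 2 + c*j)
s(z) = 1/(-2 + 6*z) (s(z) = 1/((2 + 6*z) + (10 - 1*14)) = 1/((2 + 6*z) + (10 - 14)) = 1/((2 + 6*z) - 4) = 1/(-2 + 6*z))
(-2646 + 3106/(-1887)) + s(-4) = (-2646 + 3106/(-1887)) + 1/(2*(-1 + 3*(-4))) = (-2646 + 3106*(-1/1887)) + 1/(2*(-1 - 12)) = (-2646 - 3106/1887) + (½)/(-13) = -4996108/1887 + (½)*(-1/13) = -4996108/1887 - 1/26 = -129900695/49062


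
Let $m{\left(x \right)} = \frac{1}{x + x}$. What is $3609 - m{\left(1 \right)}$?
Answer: $\frac{7217}{2} \approx 3608.5$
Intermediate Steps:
$m{\left(x \right)} = \frac{1}{2 x}$
$3609 - m{\left(1 \right)} = 3609 - \frac{1}{2 \cdot 1} = 3609 - \frac{1}{2} \cdot 1 = 3609 - \frac{1}{2} = \frac{7217}{2}$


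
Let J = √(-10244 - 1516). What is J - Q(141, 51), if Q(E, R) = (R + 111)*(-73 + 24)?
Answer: 7938 + 28*I*√15 ≈ 7938.0 + 108.44*I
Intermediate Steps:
J = 28*I*√15 (J = √(-11760) = 28*I*√15 ≈ 108.44*I)
Q(E, R) = -5439 - 49*R (Q(E, R) = (111 + R)*(-49) = -5439 - 49*R)
J - Q(141, 51) = 28*I*√15 - (-5439 - 49*51) = 28*I*√15 - (-5439 - 2499) = 28*I*√15 - 1*(-7938) = 28*I*√15 + 7938 = 7938 + 28*I*√15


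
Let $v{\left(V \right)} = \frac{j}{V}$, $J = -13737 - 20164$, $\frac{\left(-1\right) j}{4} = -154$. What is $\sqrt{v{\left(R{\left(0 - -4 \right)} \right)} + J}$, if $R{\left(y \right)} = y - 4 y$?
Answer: $\frac{i \sqrt{305571}}{3} \approx 184.26 i$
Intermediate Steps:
$j = 616$ ($j = \left(-4\right) \left(-154\right) = 616$)
$J = -33901$
$R{\left(y \right)} = - 3 y$
$v{\left(V \right)} = \frac{616}{V}$
$\sqrt{v{\left(R{\left(0 - -4 \right)} \right)} + J} = \sqrt{\frac{616}{\left(-3\right) \left(0 - -4\right)} - 33901} = \sqrt{\frac{616}{\left(-3\right) \left(0 + 4\right)} - 33901} = \sqrt{\frac{616}{\left(-3\right) 4} - 33901} = \sqrt{\frac{616}{-12} - 33901} = \sqrt{616 \left(- \frac{1}{12}\right) - 33901} = \sqrt{- \frac{154}{3} - 33901} = \sqrt{- \frac{101857}{3}} = \frac{i \sqrt{305571}}{3}$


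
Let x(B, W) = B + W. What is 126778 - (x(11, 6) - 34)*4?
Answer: 126846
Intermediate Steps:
126778 - (x(11, 6) - 34)*4 = 126778 - ((11 + 6) - 34)*4 = 126778 - (17 - 34)*4 = 126778 - (-17)*4 = 126778 - 1*(-68) = 126778 + 68 = 126846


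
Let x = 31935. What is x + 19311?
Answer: 51246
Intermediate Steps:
x + 19311 = 31935 + 19311 = 51246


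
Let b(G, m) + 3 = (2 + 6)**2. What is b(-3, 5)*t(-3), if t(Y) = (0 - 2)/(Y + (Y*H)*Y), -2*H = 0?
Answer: 122/3 ≈ 40.667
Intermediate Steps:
H = 0 (H = -1/2*0 = 0)
b(G, m) = 61 (b(G, m) = -3 + (2 + 6)**2 = -3 + 8**2 = -3 + 64 = 61)
t(Y) = -2/Y (t(Y) = (0 - 2)/(Y + (Y*0)*Y) = -2/(Y + 0*Y) = -2/(Y + 0) = -2/Y)
b(-3, 5)*t(-3) = 61*(-2/(-3)) = 61*(-2*(-1/3)) = 61*(2/3) = 122/3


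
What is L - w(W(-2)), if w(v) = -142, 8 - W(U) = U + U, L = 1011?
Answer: 1153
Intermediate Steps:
W(U) = 8 - 2*U (W(U) = 8 - (U + U) = 8 - 2*U)
L - w(W(-2)) = 1011 - 1*(-142) = 1011 + 142 = 1153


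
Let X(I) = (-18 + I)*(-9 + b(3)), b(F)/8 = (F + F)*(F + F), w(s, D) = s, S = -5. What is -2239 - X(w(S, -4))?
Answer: 4178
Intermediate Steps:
b(F) = 32*F² (b(F) = 8*((F + F)*(F + F)) = 8*((2*F)*(2*F)) = 8*(4*F²) = 32*F²)
X(I) = -5022 + 279*I (X(I) = (-18 + I)*(-9 + 32*3²) = (-18 + I)*(-9 + 32*9) = (-18 + I)*(-9 + 288) = (-18 + I)*279 = -5022 + 279*I)
-2239 - X(w(S, -4)) = -2239 - (-5022 + 279*(-5)) = -2239 - (-5022 - 1395) = -2239 - 1*(-6417) = -2239 + 6417 = 4178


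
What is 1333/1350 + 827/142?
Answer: 326434/47925 ≈ 6.8113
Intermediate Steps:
1333/1350 + 827/142 = 326434/47925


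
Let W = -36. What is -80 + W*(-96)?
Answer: 3376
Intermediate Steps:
-80 + W*(-96) = -80 - 36*(-96) = -80 + 3456 = 3376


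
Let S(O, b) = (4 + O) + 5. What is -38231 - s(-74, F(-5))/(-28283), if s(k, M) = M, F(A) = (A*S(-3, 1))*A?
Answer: -1081287223/28283 ≈ -38231.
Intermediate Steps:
S(O, b) = 9 + O
F(A) = 6*A² (F(A) = (A*(9 - 3))*A = (A*6)*A = (6*A)*A = 6*A²)
-38231 - s(-74, F(-5))/(-28283) = -38231 - 6*(-5)²/(-28283) = -38231 - 6*25*(-1)/28283 = -38231 - 150*(-1)/28283 = -38231 - 1*(-150/28283) = -38231 + 150/28283 = -1081287223/28283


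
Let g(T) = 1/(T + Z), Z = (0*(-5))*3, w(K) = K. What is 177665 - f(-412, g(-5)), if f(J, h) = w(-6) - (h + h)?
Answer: 888353/5 ≈ 1.7767e+5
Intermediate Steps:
Z = 0 (Z = 0*3 = 0)
g(T) = 1/T (g(T) = 1/(T + 0) = 1/T)
f(J, h) = -6 - 2*h (f(J, h) = -6 - (h + h) = -6 - 2*h)
177665 - f(-412, g(-5)) = 177665 - (-6 - 2/(-5)) = 177665 - (-6 - 2*(-⅕)) = 177665 - (-6 + ⅖) = 177665 - 1*(-28/5) = 177665 + 28/5 = 888353/5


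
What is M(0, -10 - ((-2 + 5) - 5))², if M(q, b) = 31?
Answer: 961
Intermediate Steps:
M(0, -10 - ((-2 + 5) - 5))² = 31² = 961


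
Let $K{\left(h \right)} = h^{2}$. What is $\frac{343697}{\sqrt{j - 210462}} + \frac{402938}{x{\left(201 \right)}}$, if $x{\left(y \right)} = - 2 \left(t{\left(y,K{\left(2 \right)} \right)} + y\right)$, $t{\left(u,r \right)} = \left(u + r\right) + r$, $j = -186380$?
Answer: $- \frac{201469}{410} - \frac{343697 i \sqrt{396842}}{396842} \approx -491.39 - 545.59 i$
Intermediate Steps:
$t{\left(u,r \right)} = u + 2 r$ ($t{\left(u,r \right)} = \left(r + u\right) + r = u + 2 r$)
$x{\left(y \right)} = -16 - 4 y$ ($x{\left(y \right)} = - 2 \left(\left(y + 2 \cdot 2^{2}\right) + y\right) = - 2 \left(\left(y + 2 \cdot 4\right) + y\right) = - 2 \left(\left(y + 8\right) + y\right) = - 2 \left(\left(8 + y\right) + y\right) = - 2 \left(8 + 2 y\right) = -16 - 4 y$)
$\frac{343697}{\sqrt{j - 210462}} + \frac{402938}{x{\left(201 \right)}} = \frac{343697}{\sqrt{-186380 - 210462}} + \frac{402938}{-16 - 804} = \frac{343697}{\sqrt{-396842}} + \frac{402938}{-16 - 804} = \frac{343697}{i \sqrt{396842}} + \frac{402938}{-820} = 343697 \left(- \frac{i \sqrt{396842}}{396842}\right) + 402938 \left(- \frac{1}{820}\right) = - \frac{343697 i \sqrt{396842}}{396842} - \frac{201469}{410} = - \frac{201469}{410} - \frac{343697 i \sqrt{396842}}{396842}$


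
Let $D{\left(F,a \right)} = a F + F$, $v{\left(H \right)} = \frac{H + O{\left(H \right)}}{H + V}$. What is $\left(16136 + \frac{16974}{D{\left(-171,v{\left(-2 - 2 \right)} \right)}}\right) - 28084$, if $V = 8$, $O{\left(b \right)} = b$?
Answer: $- \frac{225126}{19} \approx -11849.0$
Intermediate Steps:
$v{\left(H \right)} = \frac{2 H}{8 + H}$ ($v{\left(H \right)} = \frac{H + H}{H + 8} = \frac{2 H}{8 + H}$)
$D{\left(F,a \right)} = F + F a$ ($D{\left(F,a \right)} = F a + F = F + F a$)
$\left(16136 + \frac{16974}{D{\left(-171,v{\left(-2 - 2 \right)} \right)}}\right) - 28084 = \left(16136 + \frac{16974}{\left(-171\right) \left(1 + \frac{2 \left(-2 - 2\right)}{8 - 4}\right)}\right) - 28084 = \left(16136 + \frac{16974}{\left(-171\right) \left(1 + 2 \left(-4\right) \frac{1}{8 - 4}\right)}\right) - 28084 = \left(16136 + \frac{16974}{\left(-171\right) \left(1 + 2 \left(-4\right) \frac{1}{4}\right)}\right) - 28084 = \left(16136 + \frac{16974}{\left(-171\right) \left(1 - 2\right)}\right) - 28084 = \left(16136 + \frac{16974}{\left(-171\right) \left(-1\right)}\right) - 28084 = \left(16136 + \frac{16974}{171}\right) - 28084 = \left(16136 + 16974 \cdot \frac{1}{171}\right) - 28084 = \left(16136 + \frac{1886}{19}\right) - 28084 = \frac{308470}{19} - 28084 = - \frac{225126}{19}$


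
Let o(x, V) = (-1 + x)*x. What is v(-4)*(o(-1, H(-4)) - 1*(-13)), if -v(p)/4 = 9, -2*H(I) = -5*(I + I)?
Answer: -540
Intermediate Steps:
H(I) = 5*I (H(I) = -(-5)*(I + I)/2 = -(-5)*2*I/2 = -(-5)*I = 5*I)
v(p) = -36 (v(p) = -4*9 = -36)
o(x, V) = x*(-1 + x)
v(-4)*(o(-1, H(-4)) - 1*(-13)) = -36*(-(-1 - 1) - 1*(-13)) = -36*(-1*(-2) + 13) = -36*(2 + 13) = -36*15 = -540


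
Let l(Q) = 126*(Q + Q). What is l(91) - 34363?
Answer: -11431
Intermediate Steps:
l(Q) = 252*Q (l(Q) = 126*(2*Q) = 252*Q)
l(91) - 34363 = 252*91 - 34363 = 22932 - 34363 = -11431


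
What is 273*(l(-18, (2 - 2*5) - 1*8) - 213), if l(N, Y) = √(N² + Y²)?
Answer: -58149 + 546*√145 ≈ -51574.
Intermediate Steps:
273*(l(-18, (2 - 2*5) - 1*8) - 213) = 273*(√((-18)² + ((2 - 2*5) - 1*8)²) - 213) = 273*(√(324 + ((2 - 10) - 8)²) - 213) = 273*(√(324 + (-8 - 8)²) - 213) = 273*(√(324 + (-16)²) - 213) = 273*(√(324 + 256) - 213) = 273*(√580 - 213) = 273*(2*√145 - 213) = 273*(-213 + 2*√145) = -58149 + 546*√145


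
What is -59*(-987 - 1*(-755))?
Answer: 13688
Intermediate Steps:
-59*(-987 - 1*(-755)) = -59*(-987 + 755) = -59*(-232) = 13688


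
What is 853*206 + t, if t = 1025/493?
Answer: 86629999/493 ≈ 1.7572e+5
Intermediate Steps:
t = 1025/493 (t = 1025*(1/493) = 1025/493 ≈ 2.0791)
853*206 + t = 853*206 + 1025/493 = 175718 + 1025/493 = 86629999/493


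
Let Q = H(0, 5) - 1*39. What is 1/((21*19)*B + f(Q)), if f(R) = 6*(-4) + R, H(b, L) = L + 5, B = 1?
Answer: 1/346 ≈ 0.0028902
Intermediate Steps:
H(b, L) = 5 + L
Q = -29 (Q = (5 + 5) - 1*39 = 10 - 39 = -29)
f(R) = -24 + R
1/((21*19)*B + f(Q)) = 1/((21*19)*1 + (-24 - 29)) = 1/(399*1 - 53) = 1/(399 - 53) = 1/346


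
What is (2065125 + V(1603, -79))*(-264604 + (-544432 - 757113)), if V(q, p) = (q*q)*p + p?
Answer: 314692684965685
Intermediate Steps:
V(q, p) = p + p*q² (V(q, p) = q²*p + p = p*q² + p = p + p*q²)
(2065125 + V(1603, -79))*(-264604 + (-544432 - 757113)) = (2065125 - 79*(1 + 1603²))*(-264604 + (-544432 - 757113)) = (2065125 - 79*(1 + 2569609))*(-264604 - 1301545) = (2065125 - 79*2569610)*(-1566149) = (2065125 - 202999190)*(-1566149) = -200934065*(-1566149) = 314692684965685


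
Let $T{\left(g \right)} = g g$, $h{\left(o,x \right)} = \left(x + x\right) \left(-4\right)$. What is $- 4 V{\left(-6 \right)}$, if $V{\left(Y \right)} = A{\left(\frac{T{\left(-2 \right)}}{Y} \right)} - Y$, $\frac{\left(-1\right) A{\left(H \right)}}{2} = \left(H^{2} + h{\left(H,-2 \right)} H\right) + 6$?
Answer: $- \frac{520}{9} \approx -57.778$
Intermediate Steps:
$h{\left(o,x \right)} = - 8 x$ ($h{\left(o,x \right)} = 2 x \left(-4\right) = - 8 x$)
$T{\left(g \right)} = g^{2}$
$A{\left(H \right)} = -12 - 32 H - 2 H^{2}$ ($A{\left(H \right)} = - 2 \left(\left(H^{2} + \left(-8\right) \left(-2\right) H\right) + 6\right) = - 2 \left(\left(H^{2} + 16 H\right) + 6\right) = - 2 \left(6 + H^{2} + 16 H\right) = -12 - 32 H - 2 H^{2}$)
$V{\left(Y \right)} = -12 - Y - \frac{128}{Y} - \frac{32}{Y^{2}}$ ($V{\left(Y \right)} = \left(-12 - 32 \frac{\left(-2\right)^{2}}{Y} - 2 \left(\frac{\left(-2\right)^{2}}{Y}\right)^{2}\right) - Y = \left(-12 - 32 \frac{4}{Y} - 2 \left(\frac{4}{Y}\right)^{2}\right) - Y = \left(-12 - \frac{128}{Y} - 2 \frac{16}{Y^{2}}\right) - Y = \left(-12 - \frac{128}{Y} - \frac{32}{Y^{2}}\right) - Y = -12 - Y - \frac{128}{Y} - \frac{32}{Y^{2}}$)
$- 4 V{\left(-6 \right)} = - 4 \left(-12 - -6 - \frac{128}{-6} - \frac{32}{36}\right) = - 4 \left(-12 + 6 - - \frac{64}{3} - \frac{8}{9}\right) = - 4 \left(-12 + 6 + \frac{64}{3} - \frac{8}{9}\right) = \left(-4\right) \frac{130}{9} = - \frac{520}{9}$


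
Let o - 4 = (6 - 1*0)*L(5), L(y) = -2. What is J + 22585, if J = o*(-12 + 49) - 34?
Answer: 22255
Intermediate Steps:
o = -8 (o = 4 + (6 - 1*0)*(-2) = 4 + (6 + 0)*(-2) = 4 + 6*(-2) = 4 - 12 = -8)
J = -330 (J = -8*(-12 + 49) - 34 = -8*37 - 34 = -296 - 34 = -330)
J + 22585 = -330 + 22585 = 22255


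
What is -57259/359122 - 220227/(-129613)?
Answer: 71666849927/46546879786 ≈ 1.5397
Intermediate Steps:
-57259/359122 - 220227/(-129613) = -57259*1/359122 - 220227*(-1/129613) = -57259/359122 + 220227/129613 = 71666849927/46546879786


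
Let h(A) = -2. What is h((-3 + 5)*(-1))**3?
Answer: -8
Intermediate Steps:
h((-3 + 5)*(-1))**3 = (-2)**3 = -8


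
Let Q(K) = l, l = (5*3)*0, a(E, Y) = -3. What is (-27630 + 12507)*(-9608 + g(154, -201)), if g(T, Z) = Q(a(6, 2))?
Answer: 145301784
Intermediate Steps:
l = 0 (l = 15*0 = 0)
Q(K) = 0
g(T, Z) = 0
(-27630 + 12507)*(-9608 + g(154, -201)) = (-27630 + 12507)*(-9608 + 0) = -15123*(-9608) = 145301784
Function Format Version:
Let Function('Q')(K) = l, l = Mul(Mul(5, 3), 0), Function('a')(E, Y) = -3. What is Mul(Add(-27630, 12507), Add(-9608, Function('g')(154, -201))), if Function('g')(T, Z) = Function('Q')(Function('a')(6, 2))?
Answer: 145301784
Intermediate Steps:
l = 0 (l = Mul(15, 0) = 0)
Function('Q')(K) = 0
Function('g')(T, Z) = 0
Mul(Add(-27630, 12507), Add(-9608, Function('g')(154, -201))) = Mul(Add(-27630, 12507), Add(-9608, 0)) = Mul(-15123, -9608) = 145301784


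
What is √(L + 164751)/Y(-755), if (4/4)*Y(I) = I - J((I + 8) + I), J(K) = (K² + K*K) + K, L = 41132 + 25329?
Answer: -2*√57803/4511261 ≈ -0.00010659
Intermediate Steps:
L = 66461
J(K) = K + 2*K² (J(K) = (K² + K²) + K = 2*K² + K = K + 2*K²)
Y(I) = I - (8 + 2*I)*(17 + 4*I) (Y(I) = I - ((I + 8) + I)*(1 + 2*((I + 8) + I)) = I - ((8 + I) + I)*(1 + 2*((8 + I) + I)) = I - (8 + 2*I)*(1 + 2*(8 + 2*I)) = I - (8 + 2*I)*(1 + (16 + 4*I)) = I - (8 + 2*I)*(17 + 4*I))
√(L + 164751)/Y(-755) = √(66461 + 164751)/(-755 - 2*(4 - 755)*(17 + 4*(-755))) = √231212/(-755 - 2*(-751)*(17 - 3020)) = (2*√57803)/(-755 - 2*(-751)*(-3003)) = (2*√57803)/(-755 - 4510506) = (2*√57803)/(-4511261) = (2*√57803)*(-1/4511261) = -2*√57803/4511261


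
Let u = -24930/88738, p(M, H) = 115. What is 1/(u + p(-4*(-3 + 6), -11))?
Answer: 44369/5089970 ≈ 0.0087169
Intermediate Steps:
u = -12465/44369 (u = -24930*1/88738 = -12465/44369 ≈ -0.28094)
1/(u + p(-4*(-3 + 6), -11)) = 1/(-12465/44369 + 115) = 1/(5089970/44369) = 44369/5089970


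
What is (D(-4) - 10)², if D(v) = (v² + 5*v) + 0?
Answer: 196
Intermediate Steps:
D(v) = v² + 5*v
(D(-4) - 10)² = (-4*(5 - 4) - 10)² = (-4*1 - 10)² = (-4 - 10)² = (-14)² = 196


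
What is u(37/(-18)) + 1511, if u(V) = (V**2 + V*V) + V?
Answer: 122909/81 ≈ 1517.4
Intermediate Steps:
u(V) = V + 2*V**2 (u(V) = (V**2 + V**2) + V = 2*V**2 + V = V + 2*V**2)
u(37/(-18)) + 1511 = (37/(-18))*(1 + 2*(37/(-18))) + 1511 = (37*(-1/18))*(1 + 2*(37*(-1/18))) + 1511 = -37*(1 + 2*(-37/18))/18 + 1511 = -37*(1 - 37/9)/18 + 1511 = -37/18*(-28/9) + 1511 = 518/81 + 1511 = 122909/81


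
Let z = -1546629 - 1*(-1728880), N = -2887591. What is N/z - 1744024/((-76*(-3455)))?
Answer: -269018440701/11963866895 ≈ -22.486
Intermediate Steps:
z = 182251 (z = -1546629 + 1728880 = 182251)
N/z - 1744024/((-76*(-3455))) = -2887591/182251 - 1744024/((-76*(-3455))) = -2887591*1/182251 - 1744024/262580 = -2887591/182251 - 1744024*1/262580 = -2887591/182251 - 436006/65645 = -269018440701/11963866895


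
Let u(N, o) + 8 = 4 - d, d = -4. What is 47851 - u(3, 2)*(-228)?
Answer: 47851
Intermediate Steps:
u(N, o) = 0 (u(N, o) = -8 + (4 - 1*(-4)) = -8 + (4 + 4) = -8 + 8 = 0)
47851 - u(3, 2)*(-228) = 47851 - 0*(-228) = 47851 - 1*0 = 47851 + 0 = 47851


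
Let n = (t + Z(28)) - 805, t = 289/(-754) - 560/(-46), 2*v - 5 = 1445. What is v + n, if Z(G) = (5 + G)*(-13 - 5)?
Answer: -11484035/17342 ≈ -662.21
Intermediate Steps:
v = 725 (v = 5/2 + (½)*1445 = 5/2 + 1445/2 = 725)
t = 204473/17342 (t = 289*(-1/754) - 560*(-1/46) = -289/754 + 280/23 = 204473/17342 ≈ 11.791)
Z(G) = -90 - 18*G (Z(G) = (5 + G)*(-18) = -90 - 18*G)
n = -24056985/17342 (n = (204473/17342 + (-90 - 18*28)) - 805 = (204473/17342 + (-90 - 504)) - 805 = (204473/17342 - 594) - 805 = -10096675/17342 - 805 = -24056985/17342 ≈ -1387.2)
v + n = 725 - 24056985/17342 = -11484035/17342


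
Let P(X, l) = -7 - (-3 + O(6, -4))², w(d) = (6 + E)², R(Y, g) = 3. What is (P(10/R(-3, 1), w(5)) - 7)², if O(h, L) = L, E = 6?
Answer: 3969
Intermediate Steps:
w(d) = 144 (w(d) = (6 + 6)² = 12² = 144)
P(X, l) = -56 (P(X, l) = -7 - (-3 - 4)² = -7 - 1*(-7)² = -7 - 1*49 = -7 - 49 = -56)
(P(10/R(-3, 1), w(5)) - 7)² = (-56 - 7)² = (-63)² = 3969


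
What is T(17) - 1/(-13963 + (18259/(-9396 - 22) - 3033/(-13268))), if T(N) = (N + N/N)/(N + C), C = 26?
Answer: 15707709860086/37517555571695 ≈ 0.41868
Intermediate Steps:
T(N) = (1 + N)/(26 + N) (T(N) = (N + N/N)/(N + 26) = (N + 1)/(26 + N) = (1 + N)/(26 + N))
T(17) - 1/(-13963 + (18259/(-9396 - 22) - 3033/(-13268))) = (1 + 17)/(26 + 17) - 1/(-13963 + (18259/(-9396 - 22) - 3033/(-13268))) = 18/43 - 1/(-13963 + (18259/(-9418) - 3033*(-1/13268))) = (1/43)*18 - 1/(-13963 + (18259*(-1/9418) + 3033/13268)) = 18/43 - 1/(-13963 + (-18259/9418 + 3033/13268)) = 18/43 - 1/(-13963 - 106847809/62479012) = 18/43 - 1/(-872501292365/62479012) = 18/43 - 1*(-62479012/872501292365) = 18/43 + 62479012/872501292365 = 15707709860086/37517555571695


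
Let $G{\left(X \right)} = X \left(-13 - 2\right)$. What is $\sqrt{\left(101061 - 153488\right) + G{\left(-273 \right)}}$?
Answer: $2 i \sqrt{12083} \approx 219.85 i$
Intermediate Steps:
$G{\left(X \right)} = - 15 X$ ($G{\left(X \right)} = X \left(-15\right) = - 15 X$)
$\sqrt{\left(101061 - 153488\right) + G{\left(-273 \right)}} = \sqrt{\left(101061 - 153488\right) - -4095} = \sqrt{\left(101061 - 153488\right) + 4095} = \sqrt{-52427 + 4095} = \sqrt{-48332} = 2 i \sqrt{12083}$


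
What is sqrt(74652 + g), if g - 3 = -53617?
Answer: sqrt(21038) ≈ 145.04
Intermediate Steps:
g = -53614 (g = 3 - 53617 = -53614)
sqrt(74652 + g) = sqrt(74652 - 53614) = sqrt(21038)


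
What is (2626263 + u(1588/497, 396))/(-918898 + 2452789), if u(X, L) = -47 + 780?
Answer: 2626996/1533891 ≈ 1.7126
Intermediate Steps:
u(X, L) = 733
(2626263 + u(1588/497, 396))/(-918898 + 2452789) = (2626263 + 733)/(-918898 + 2452789) = 2626996/1533891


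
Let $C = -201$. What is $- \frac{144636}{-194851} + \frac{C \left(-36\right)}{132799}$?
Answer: $\frac{20617458000}{25876017949} \approx 0.79678$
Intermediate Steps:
$- \frac{144636}{-194851} + \frac{C \left(-36\right)}{132799} = - \frac{144636}{-194851} + \frac{\left(-201\right) \left(-36\right)}{132799} = \left(-144636\right) \left(- \frac{1}{194851}\right) + 7236 \cdot \frac{1}{132799} = \frac{144636}{194851} + \frac{7236}{132799} = \frac{20617458000}{25876017949}$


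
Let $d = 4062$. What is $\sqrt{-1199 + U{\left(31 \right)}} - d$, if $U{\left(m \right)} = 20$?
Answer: $-4062 + 3 i \sqrt{131} \approx -4062.0 + 34.337 i$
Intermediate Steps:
$\sqrt{-1199 + U{\left(31 \right)}} - d = \sqrt{-1199 + 20} - 4062 = \sqrt{-1179} - 4062 = 3 i \sqrt{131} - 4062 = -4062 + 3 i \sqrt{131}$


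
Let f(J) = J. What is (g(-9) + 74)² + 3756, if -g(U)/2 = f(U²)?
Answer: 11500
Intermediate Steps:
g(U) = -2*U²
(g(-9) + 74)² + 3756 = (-2*(-9)² + 74)² + 3756 = (-2*81 + 74)² + 3756 = (-162 + 74)² + 3756 = (-88)² + 3756 = 7744 + 3756 = 11500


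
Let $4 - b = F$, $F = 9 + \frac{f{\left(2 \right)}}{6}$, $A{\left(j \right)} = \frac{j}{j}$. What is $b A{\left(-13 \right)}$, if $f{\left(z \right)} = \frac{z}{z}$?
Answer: $- \frac{31}{6} \approx -5.1667$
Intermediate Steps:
$f{\left(z \right)} = 1$
$A{\left(j \right)} = 1$
$F = \frac{55}{6}$ ($F = 9 + \frac{1}{6} \cdot 1 = 9 + \frac{1}{6} = \frac{55}{6} \approx 9.1667$)
$b = - \frac{31}{6}$ ($b = 4 - \frac{55}{6} = - \frac{31}{6} \approx -5.1667$)
$b A{\left(-13 \right)} = \left(- \frac{31}{6}\right) 1 = - \frac{31}{6}$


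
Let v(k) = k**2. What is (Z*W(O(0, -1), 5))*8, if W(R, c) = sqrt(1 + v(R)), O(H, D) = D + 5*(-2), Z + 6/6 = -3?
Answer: -32*sqrt(122) ≈ -353.45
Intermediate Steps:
Z = -4 (Z = -1 - 3 = -4)
O(H, D) = -10 + D (O(H, D) = D - 10 = -10 + D)
W(R, c) = sqrt(1 + R**2)
(Z*W(O(0, -1), 5))*8 = -4*sqrt(1 + (-10 - 1)**2)*8 = -4*sqrt(1 + (-11)**2)*8 = -4*sqrt(1 + 121)*8 = -4*sqrt(122)*8 = -32*sqrt(122)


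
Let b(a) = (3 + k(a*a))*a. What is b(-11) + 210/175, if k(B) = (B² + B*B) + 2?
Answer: -1610779/5 ≈ -3.2216e+5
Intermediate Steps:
k(B) = 2 + 2*B² (k(B) = (B² + B²) + 2 = 2*B² + 2 = 2 + 2*B²)
b(a) = a*(5 + 2*a⁴) (b(a) = (3 + (2 + 2*(a*a)²))*a = (3 + (2 + 2*(a²)²))*a = (3 + (2 + 2*a⁴))*a = (5 + 2*a⁴)*a = a*(5 + 2*a⁴))
b(-11) + 210/175 = -11*(5 + 2*(-11)⁴) + 210/175 = -11*(5 + 2*14641) + 210*(1/175) = -11*(5 + 29282) + 6/5 = -11*29287 + 6/5 = -322157 + 6/5 = -1610779/5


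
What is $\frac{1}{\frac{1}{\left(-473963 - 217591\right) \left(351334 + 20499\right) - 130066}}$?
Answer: $-257142728548$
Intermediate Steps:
$\frac{1}{\frac{1}{\left(-473963 - 217591\right) \left(351334 + 20499\right) - 130066}} = \frac{1}{\frac{1}{\left(-691554\right) 371833 - 130066}} = \frac{1}{\frac{1}{-257142598482 - 130066}} = \frac{1}{\frac{1}{-257142728548}} = \frac{1}{- \frac{1}{257142728548}} = -257142728548$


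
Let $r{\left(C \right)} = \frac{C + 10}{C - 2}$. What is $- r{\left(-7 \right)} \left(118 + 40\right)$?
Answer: $\frac{158}{3} \approx 52.667$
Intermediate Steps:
$r{\left(C \right)} = \frac{10 + C}{-2 + C}$
$- r{\left(-7 \right)} \left(118 + 40\right) = - \frac{10 - 7}{-2 - 7} \left(118 + 40\right) = - \frac{1}{-9} \cdot 3 \cdot 158 = - \left(- \frac{1}{9}\right) 3 \cdot 158 = - \frac{\left(-1\right) 158}{3} = \left(-1\right) \left(- \frac{158}{3}\right) = \frac{158}{3}$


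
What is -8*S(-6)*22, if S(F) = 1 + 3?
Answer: -704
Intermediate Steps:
S(F) = 4
-8*S(-6)*22 = -8*4*22 = -32*22 = -704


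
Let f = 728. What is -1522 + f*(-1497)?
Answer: -1091338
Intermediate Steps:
-1522 + f*(-1497) = -1522 + 728*(-1497) = -1522 - 1089816 = -1091338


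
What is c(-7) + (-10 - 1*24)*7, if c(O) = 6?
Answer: -232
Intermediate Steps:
c(-7) + (-10 - 1*24)*7 = 6 + (-10 - 1*24)*7 = 6 + (-10 - 24)*7 = 6 - 34*7 = 6 - 238 = -232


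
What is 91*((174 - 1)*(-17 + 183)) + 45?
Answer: 2613383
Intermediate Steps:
91*((174 - 1)*(-17 + 183)) + 45 = 91*(173*166) + 45 = 91*28718 + 45 = 2613338 + 45 = 2613383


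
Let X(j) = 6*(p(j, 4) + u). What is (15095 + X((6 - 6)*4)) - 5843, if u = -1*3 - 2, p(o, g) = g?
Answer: 9246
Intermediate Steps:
u = -5 (u = -3 - 2 = -5)
X(j) = -6 (X(j) = 6*(4 - 5) = 6*(-1) = -6)
(15095 + X((6 - 6)*4)) - 5843 = (15095 - 6) - 5843 = 15089 - 5843 = 9246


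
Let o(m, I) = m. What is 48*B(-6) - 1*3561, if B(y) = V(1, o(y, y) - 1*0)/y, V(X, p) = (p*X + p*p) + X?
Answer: -3809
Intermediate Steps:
V(X, p) = X + p² + X*p (V(X, p) = (X*p + p²) + X = (p² + X*p) + X = X + p² + X*p)
B(y) = (1 + y + y²)/y (B(y) = (1 + (y - 1*0)² + 1*(y - 1*0))/y = (1 + (y + 0)² + 1*(y + 0))/y = (1 + y² + 1*y)/y = (1 + y² + y)/y = (1 + y + y²)/y)
48*B(-6) - 1*3561 = 48*(1 - 6 + 1/(-6)) - 1*3561 = 48*(1 - 6 - ⅙) - 3561 = 48*(-31/6) - 3561 = -248 - 3561 = -3809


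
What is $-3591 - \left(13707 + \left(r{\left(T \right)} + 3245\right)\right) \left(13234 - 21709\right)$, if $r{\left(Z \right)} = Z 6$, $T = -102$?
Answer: $138477909$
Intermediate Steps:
$r{\left(Z \right)} = 6 Z$
$-3591 - \left(13707 + \left(r{\left(T \right)} + 3245\right)\right) \left(13234 - 21709\right) = -3591 - \left(13707 + \left(6 \left(-102\right) + 3245\right)\right) \left(13234 - 21709\right) = -3591 - \left(13707 + \left(-612 + 3245\right)\right) \left(-8475\right) = -3591 - \left(13707 + 2633\right) \left(-8475\right) = -3591 - 16340 \left(-8475\right) = -3591 - -138481500 = -3591 + 138481500 = 138477909$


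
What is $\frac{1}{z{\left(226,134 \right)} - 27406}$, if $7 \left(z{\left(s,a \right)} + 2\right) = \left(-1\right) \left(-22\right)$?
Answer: $- \frac{7}{191834} \approx -3.649 \cdot 10^{-5}$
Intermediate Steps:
$z{\left(s,a \right)} = \frac{8}{7}$ ($z{\left(s,a \right)} = -2 + \frac{\left(-1\right) \left(-22\right)}{7} = -2 + \frac{1}{7} \cdot 22 = -2 + \frac{22}{7} = \frac{8}{7}$)
$\frac{1}{z{\left(226,134 \right)} - 27406} = \frac{1}{\frac{8}{7} - 27406} = \frac{1}{- \frac{191834}{7}} = - \frac{7}{191834}$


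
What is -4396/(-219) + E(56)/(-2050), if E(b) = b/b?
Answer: 9011581/448950 ≈ 20.073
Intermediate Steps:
E(b) = 1
-4396/(-219) + E(56)/(-2050) = -4396/(-219) + 1/(-2050) = -4396*(-1/219) + 1*(-1/2050) = 4396/219 - 1/2050 = 9011581/448950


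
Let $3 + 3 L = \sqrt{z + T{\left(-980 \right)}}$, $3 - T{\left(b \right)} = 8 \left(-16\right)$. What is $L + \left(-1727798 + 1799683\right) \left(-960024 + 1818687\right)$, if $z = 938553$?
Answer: $61724989754 + \frac{2 \sqrt{234671}}{3} \approx 6.1725 \cdot 10^{10}$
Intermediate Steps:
$T{\left(b \right)} = 131$ ($T{\left(b \right)} = 3 - 8 \left(-16\right) = 3 - -128 = 3 + 128 = 131$)
$L = -1 + \frac{2 \sqrt{234671}}{3}$ ($L = -1 + \frac{\sqrt{938553 + 131}}{3} = -1 + \frac{\sqrt{938684}}{3} = -1 + \frac{2 \sqrt{234671}}{3} \approx 321.95$)
$L + \left(-1727798 + 1799683\right) \left(-960024 + 1818687\right) = \left(-1 + \frac{2 \sqrt{234671}}{3}\right) + \left(-1727798 + 1799683\right) \left(-960024 + 1818687\right) = \left(-1 + \frac{2 \sqrt{234671}}{3}\right) + 71885 \cdot 858663 = \left(-1 + \frac{2 \sqrt{234671}}{3}\right) + 61724989755 = 61724989754 + \frac{2 \sqrt{234671}}{3}$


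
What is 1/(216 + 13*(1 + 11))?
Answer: 1/372 ≈ 0.0026882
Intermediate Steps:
1/(216 + 13*(1 + 11)) = 1/(216 + 13*12) = 1/(216 + 156) = 1/372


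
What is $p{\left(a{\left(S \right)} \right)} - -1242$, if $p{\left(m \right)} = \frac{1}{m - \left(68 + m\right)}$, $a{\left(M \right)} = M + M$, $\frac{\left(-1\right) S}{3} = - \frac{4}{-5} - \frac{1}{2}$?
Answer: $\frac{84455}{68} \approx 1242.0$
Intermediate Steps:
$S = - \frac{9}{10}$ ($S = - 3 \left(- \frac{4}{-5} - \frac{1}{2}\right) = - 3 \left(\left(-4\right) \left(- \frac{1}{5}\right) - \frac{1}{2}\right) = - 3 \left(\frac{4}{5} - \frac{1}{2}\right) = \left(-3\right) \frac{3}{10} = - \frac{9}{10} \approx -0.9$)
$a{\left(M \right)} = 2 M$
$p{\left(m \right)} = - \frac{1}{68}$ ($p{\left(m \right)} = \frac{1}{-68} = - \frac{1}{68}$)
$p{\left(a{\left(S \right)} \right)} - -1242 = - \frac{1}{68} - -1242 = - \frac{1}{68} + 1242 = \frac{84455}{68}$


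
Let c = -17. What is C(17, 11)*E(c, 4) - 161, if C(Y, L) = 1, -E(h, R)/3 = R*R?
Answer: -209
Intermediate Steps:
E(h, R) = -3*R² (E(h, R) = -3*R*R = -3*R²)
C(17, 11)*E(c, 4) - 161 = 1*(-3*4²) - 161 = 1*(-3*16) - 161 = 1*(-48) - 161 = -48 - 161 = -209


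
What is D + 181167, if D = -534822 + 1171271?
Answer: 817616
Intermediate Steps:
D = 636449
D + 181167 = 636449 + 181167 = 817616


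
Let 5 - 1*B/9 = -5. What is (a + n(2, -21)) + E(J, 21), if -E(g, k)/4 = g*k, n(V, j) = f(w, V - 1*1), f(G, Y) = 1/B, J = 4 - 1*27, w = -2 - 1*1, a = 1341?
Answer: 294571/90 ≈ 3273.0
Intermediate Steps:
B = 90 (B = 45 - 9*(-5) = 45 + 45 = 90)
w = -3 (w = -2 - 1 = -3)
J = -23 (J = 4 - 27 = -23)
f(G, Y) = 1/90
n(V, j) = 1/90
E(g, k) = -4*g*k
(a + n(2, -21)) + E(J, 21) = (1341 + 1/90) - 4*(-23)*21 = 120691/90 + 1932 = 294571/90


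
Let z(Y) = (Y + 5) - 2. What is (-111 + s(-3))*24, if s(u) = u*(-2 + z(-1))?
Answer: -2664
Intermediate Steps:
z(Y) = 3 + Y (z(Y) = (5 + Y) - 2 = 3 + Y)
s(u) = 0 (s(u) = u*(-2 + (3 - 1)) = u*(-2 + 2) = u*0 = 0)
(-111 + s(-3))*24 = (-111 + 0)*24 = -111*24 = -2664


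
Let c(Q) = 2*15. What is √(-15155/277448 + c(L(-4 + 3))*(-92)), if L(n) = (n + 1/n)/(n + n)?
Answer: I*√53115452146870/138724 ≈ 52.536*I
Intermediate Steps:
L(n) = (n + 1/n)/(2*n) (L(n) = (n + 1/n)/((2*n)) = (n + 1/n)*(1/(2*n)) = (n + 1/n)/(2*n))
c(Q) = 30
√(-15155/277448 + c(L(-4 + 3))*(-92)) = √(-15155/277448 + 30*(-92)) = √(-15155*1/277448 - 2760) = √(-15155/277448 - 2760) = √(-765771635/277448) = I*√53115452146870/138724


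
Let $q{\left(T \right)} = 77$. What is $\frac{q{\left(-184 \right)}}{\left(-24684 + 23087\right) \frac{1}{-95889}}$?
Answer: $\frac{7383453}{1597} \approx 4623.3$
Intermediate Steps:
$\frac{q{\left(-184 \right)}}{\left(-24684 + 23087\right) \frac{1}{-95889}} = \frac{77}{\left(-24684 + 23087\right) \frac{1}{-95889}} = \frac{77}{\left(-1597\right) \left(- \frac{1}{95889}\right)} = \frac{77}{\frac{1597}{95889}} = 77 \cdot \frac{95889}{1597} = \frac{7383453}{1597}$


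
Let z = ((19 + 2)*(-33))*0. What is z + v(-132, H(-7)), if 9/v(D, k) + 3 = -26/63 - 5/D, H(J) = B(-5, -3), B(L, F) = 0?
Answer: -24948/9355 ≈ -2.6668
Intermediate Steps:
H(J) = 0
v(D, k) = 9/(-215/63 - 5/D) (v(D, k) = 9/(-3 + (-26/63 - 5/D)) = 9/(-215/63 - 5/D))
z = 0 (z = (21*(-33))*0 = -693*0 = 0)
z + v(-132, H(-7)) = 0 - 567*(-132)/(315 + 215*(-132)) = 0 - 567*(-132)/(315 - 28380) = 0 - 567*(-132)/(-28065) = 0 - 567*(-132)*(-1/28065) = 0 - 24948/9355 = -24948/9355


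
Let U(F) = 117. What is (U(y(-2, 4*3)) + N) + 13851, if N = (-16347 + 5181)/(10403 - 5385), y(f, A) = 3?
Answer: 35040129/2509 ≈ 13966.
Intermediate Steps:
N = -5583/2509 (N = -11166/5018 = -11166*1/5018 = -5583/2509 ≈ -2.2252)
(U(y(-2, 4*3)) + N) + 13851 = (117 - 5583/2509) + 13851 = 287970/2509 + 13851 = 35040129/2509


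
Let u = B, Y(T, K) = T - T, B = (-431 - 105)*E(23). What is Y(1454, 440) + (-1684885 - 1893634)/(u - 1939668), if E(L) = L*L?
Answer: 3578519/2223212 ≈ 1.6096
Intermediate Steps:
E(L) = L²
B = -283544 (B = (-431 - 105)*23² = -536*529 = -283544)
Y(T, K) = 0
u = -283544
Y(1454, 440) + (-1684885 - 1893634)/(u - 1939668) = 0 + (-1684885 - 1893634)/(-283544 - 1939668) = 0 - 3578519/(-2223212) = 0 - 3578519*(-1/2223212) = 0 + 3578519/2223212 = 3578519/2223212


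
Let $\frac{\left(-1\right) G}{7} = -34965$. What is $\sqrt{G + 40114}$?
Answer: $\sqrt{284869} \approx 533.73$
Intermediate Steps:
$G = 244755$ ($G = \left(-7\right) \left(-34965\right) = 244755$)
$\sqrt{G + 40114} = \sqrt{244755 + 40114} = \sqrt{284869}$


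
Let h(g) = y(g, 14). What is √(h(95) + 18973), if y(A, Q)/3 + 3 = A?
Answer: √19249 ≈ 138.74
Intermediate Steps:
y(A, Q) = -9 + 3*A
h(g) = -9 + 3*g
√(h(95) + 18973) = √((-9 + 3*95) + 18973) = √((-9 + 285) + 18973) = √(276 + 18973) = √19249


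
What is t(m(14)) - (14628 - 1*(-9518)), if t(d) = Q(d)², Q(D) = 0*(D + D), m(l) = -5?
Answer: -24146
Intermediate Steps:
Q(D) = 0 (Q(D) = 0*(2*D) = 0)
t(d) = 0 (t(d) = 0² = 0)
t(m(14)) - (14628 - 1*(-9518)) = 0 - (14628 - 1*(-9518)) = 0 - (14628 + 9518) = 0 - 1*24146 = 0 - 24146 = -24146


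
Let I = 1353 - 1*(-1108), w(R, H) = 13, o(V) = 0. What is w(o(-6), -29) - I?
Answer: -2448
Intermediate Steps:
I = 2461 (I = 1353 + 1108 = 2461)
w(o(-6), -29) - I = 13 - 1*2461 = 13 - 2461 = -2448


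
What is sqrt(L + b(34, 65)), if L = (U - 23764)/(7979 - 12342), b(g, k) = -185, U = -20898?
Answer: I*sqrt(3326756959)/4363 ≈ 13.22*I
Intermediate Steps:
L = 44662/4363 (L = (-20898 - 23764)/(7979 - 12342) = -44662/(-4363) = -44662*(-1/4363) = 44662/4363 ≈ 10.237)
sqrt(L + b(34, 65)) = sqrt(44662/4363 - 185) = sqrt(-762493/4363) = I*sqrt(3326756959)/4363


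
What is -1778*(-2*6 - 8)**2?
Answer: -711200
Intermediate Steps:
-1778*(-2*6 - 8)**2 = -1778*(-12 - 8)**2 = -1778*(-20)**2 = -1778*400 = -711200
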